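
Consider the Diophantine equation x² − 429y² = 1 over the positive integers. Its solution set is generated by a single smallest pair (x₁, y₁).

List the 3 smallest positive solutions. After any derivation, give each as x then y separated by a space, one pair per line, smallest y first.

√429 → a₀=20, period (1,2,2,9,1,12,1,9,2,2,1,40); ℓ=12 even so k=11
a_0=20:  p_0=20·1+0=20,  q_0=20·0+1=1
a_1=1:  p_1=1·20+1=21,  q_1=1·1+0=1
a_2=2:  p_2=2·21+20=62,  q_2=2·1+1=3
a_3=2:  p_3=2·62+21=145,  q_3=2·3+1=7
a_4=9:  p_4=9·145+62=1367,  q_4=9·7+3=66
a_5=1:  p_5=1·1367+145=1512,  q_5=1·66+7=73
…
a_8=9:  p_8=9·21023+19511=208718,  q_8=9·1015+942=10077
a_9=2:  p_9=2·208718+21023=438459,  q_9=2·10077+1015=21169
a_10=2:  p_10=2·438459+208718=1085636,  q_10=2·21169+10077=52415
a_11=1:  p_11=1·1085636+438459=1524095,  q_11=1·52415+21169=73584
fundamental: x₁=1524095, y₁=73584  (since 2322865569025 − 429·5414605056 = 1)
(x_2, y_2) = (1524095·1524095 + 429·73584·73584, 1524095·73584 + 73584·1524095) = (4645731138049, 224298012960)
(x_3, y_3) = (1524095·4645731138049 + 429·73584·224298012960, 1524095·224298012960 + 73584·4645731138049) = (14161071197688057215, 683702960124468816)

1524095 73584
4645731138049 224298012960
14161071197688057215 683702960124468816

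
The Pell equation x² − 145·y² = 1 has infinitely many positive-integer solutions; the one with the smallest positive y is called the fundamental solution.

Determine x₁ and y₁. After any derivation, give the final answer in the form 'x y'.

√145 = [12; 24, …], period ℓ=1 (odd) → k=1
a_0=12:  p_0=12·1+0=12,  q_0=12·0+1=1
a_1=24:  p_1=24·12+1=289,  q_1=24·1+0=24
(x₁, y₁) = (289, 24);  289² − 145·24² = 1 ✓

289 24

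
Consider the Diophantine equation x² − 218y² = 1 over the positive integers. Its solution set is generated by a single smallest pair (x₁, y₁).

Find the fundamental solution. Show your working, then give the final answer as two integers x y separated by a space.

√218 = [14; 1,3,3,1,28, …], period ℓ=5 (odd) → k=9
step 0: (14, 1)  from 14·(1,0) + (0,1)
…
step 2: (59, 4)  from 3·(15,1) + (14,1)
…
step 7: (29633, 2007)  from 3·(7471,506) + (7220,489)
step 8: (96370, 6527)  from 3·(29633,2007) + (7471,506)
step 9: (126003, 8534)  from 1·(96370,6527) + (29633,2007)
→ (126003, 8534).  Check: 126003²=15876756009, 218·8534²=15876756008, difference 1.

126003 8534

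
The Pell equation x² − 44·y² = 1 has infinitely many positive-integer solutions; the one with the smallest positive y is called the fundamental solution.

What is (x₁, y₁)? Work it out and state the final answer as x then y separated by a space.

199 30

[6; 1,1,1,2,1,1,1,12] for √44; ℓ=8 ⇒ convergent index 7
step 0: (6, 1)  from 6·(1,0) + (0,1)
…
step 2: (13, 2)  from 1·(7,1) + (6,1)
step 3: (20, 3)  from 1·(13,2) + (7,1)
step 4: (53, 8)  from 2·(20,3) + (13,2)
step 5: (73, 11)  from 1·(53,8) + (20,3)
step 6: (126, 19)  from 1·(73,11) + (53,8)
step 7: (199, 30)  from 1·(126,19) + (73,11)
(x₁, y₁) = (199, 30);  199² − 44·30² = 1 ✓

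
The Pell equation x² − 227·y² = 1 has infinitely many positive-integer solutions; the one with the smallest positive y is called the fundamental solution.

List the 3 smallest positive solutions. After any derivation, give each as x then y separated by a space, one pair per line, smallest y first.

226 15
102151 6780
46172026 3064545

d=227: √d = [15; 15,30] (ℓ=2, even), read p_1/q_1
step 0: (15, 1)  from 15·(1,0) + (0,1)
step 1: (226, 15)  from 15·(15,1) + (1,0)
fundamental: x₁=226, y₁=15  (since 51076 − 227·225 = 1)
n=2: (226,15)∘(226,15) = (226·226+227·15·15, 226·15+15·226) = (102151,6780)
n=3: (102151,6780)∘(226,15) = (226·102151+227·15·6780, 226·6780+15·102151) = (46172026,3064545)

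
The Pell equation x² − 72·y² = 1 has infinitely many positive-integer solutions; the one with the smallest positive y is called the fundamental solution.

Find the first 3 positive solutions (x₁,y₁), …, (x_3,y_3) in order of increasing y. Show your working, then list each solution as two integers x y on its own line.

17 2
577 68
19601 2310

d=72: √d = [8; 2,16] (ℓ=2, even), read p_1/q_1
a_0=8:  p_0=8·1+0=8,  q_0=8·0+1=1
a_1=2:  p_1=2·8+1=17,  q_1=2·1+0=2
fundamental: x₁=17, y₁=2  (since 289 − 72·4 = 1)
k=2:  x_2 = 17·17+72·2·2 = 577,  y_2 = 17·2+2·17 = 68
k=3:  x_3 = 17·577+72·2·68 = 19601,  y_3 = 17·68+2·577 = 2310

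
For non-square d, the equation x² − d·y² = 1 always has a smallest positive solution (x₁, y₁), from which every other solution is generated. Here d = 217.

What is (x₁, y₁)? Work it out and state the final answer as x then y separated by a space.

[14; 1,2,1,2,1,…,2,1,28] for √217; ℓ=16 ⇒ convergent index 15
step 0: (14, 1)  from 14·(1,0) + (0,1)
…
step 2: (44, 3)  from 2·(15,1) + (14,1)
step 3: (59, 4)  from 1·(44,3) + (15,1)
step 4: (162, 11)  from 2·(59,4) + (44,3)
…
step 6: (383, 26)  from 1·(221,15) + (162,11)
step 7: (3668, 249)  from 9·(383,26) + (221,15)
step 8: (15055, 1022)  from 4·(3668,249) + (383,26)
…
step 11: (293381, 19916)  from 1·(154218,10469) + (139163,9447)
step 12: (740980, 50301)  from 2·(293381,19916) + (154218,10469)
step 13: (1034361, 70217)  from 1·(740980,50301) + (293381,19916)
step 14: (2809702, 190735)  from 2·(1034361,70217) + (740980,50301)
step 15: (3844063, 260952)  from 1·(2809702,190735) + (1034361,70217)
→ (3844063, 260952).  Check: 3844063²=14776820347969, 217·260952²=14776820347968, difference 1.

3844063 260952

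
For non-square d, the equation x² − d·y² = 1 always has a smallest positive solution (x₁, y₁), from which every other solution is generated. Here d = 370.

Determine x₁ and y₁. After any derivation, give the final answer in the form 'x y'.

213859 11118

[19; 4,4,38] for √370; ℓ=3 ⇒ convergent index 5
i=0: a=19 ⇒ p=19, q=1
…
i=4: a=4 ⇒ p=50339, q=2617
i=5: a=4 ⇒ p=213859, q=11118
fundamental: x₁=213859, y₁=11118  (since 45735671881 − 370·123609924 = 1)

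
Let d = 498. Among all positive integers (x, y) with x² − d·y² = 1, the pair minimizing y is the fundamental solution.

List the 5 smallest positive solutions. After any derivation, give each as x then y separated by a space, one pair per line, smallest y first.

d=498: √d = [22; 3,6,22,6,3,44] (ℓ=6, even), read p_5/q_5
step 0: (22, 1)  from 22·(1,0) + (0,1)
…
step 2: (424, 19)  from 6·(67,3) + (22,1)
…
step 4: (56794, 2545)  from 6·(9395,421) + (424,19)
step 5: (179777, 8056)  from 3·(56794,2545) + (9395,421)
(x₁, y₁) = (179777, 8056);  179777² − 498·8056² = 1 ✓
(x_2, y_2) = (179777·179777 + 498·8056·8056, 179777·8056 + 8056·179777) = (64639539457, 2896567024)
(x_3, y_3) = (179777·64639539457 + 498·8056·2896567024, 179777·2896567024 + 8056·64639539457) = (23241404969742401, 1041472259739240)
(x_4, y_4) = (179777·23241404969742401 + 498·8056·1041472259739240, 179777·1041472259739240 + 8056·23241404969742401) = (8356540122426119709697, 374465516875386131936)
(x_5, y_5) = (179777·8356540122426119709697 + 498·8056·374465516875386131936, 179777·374465516875386131936 + 8056·8356540122426119709697) = (3004627427155559641130652737, 134640574453571113022377304)

179777 8056
64639539457 2896567024
23241404969742401 1041472259739240
8356540122426119709697 374465516875386131936
3004627427155559641130652737 134640574453571113022377304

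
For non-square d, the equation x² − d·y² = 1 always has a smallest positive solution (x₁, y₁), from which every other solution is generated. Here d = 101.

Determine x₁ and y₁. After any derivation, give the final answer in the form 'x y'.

[10; 20] for √101; ℓ=1 ⇒ convergent index 1
k=0  a_k=10  p_k/q_k = 10/1
k=1  a_k=20  p_k/q_k = 201/20
fundamental: x₁=201, y₁=20  (since 40401 − 101·400 = 1)

201 20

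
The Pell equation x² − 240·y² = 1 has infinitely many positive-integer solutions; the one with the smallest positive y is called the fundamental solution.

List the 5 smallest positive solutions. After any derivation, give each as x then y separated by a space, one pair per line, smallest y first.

31 2
1921 124
119071 7686
7380481 476408
457470751 29529610

√240 → a₀=15, period (2,30); ℓ=2 even so k=1
i=0: a=15 ⇒ p=15, q=1
i=1: a=2 ⇒ p=31, q=2
fundamental: x₁=31, y₁=2  (since 961 − 240·4 = 1)
n=2: (31,2)∘(31,2) = (31·31+240·2·2, 31·2+2·31) = (1921,124)
n=3: (1921,124)∘(31,2) = (31·1921+240·2·124, 31·124+2·1921) = (119071,7686)
n=4: (119071,7686)∘(31,2) = (31·119071+240·2·7686, 31·7686+2·119071) = (7380481,476408)
n=5: (7380481,476408)∘(31,2) = (31·7380481+240·2·476408, 31·476408+2·7380481) = (457470751,29529610)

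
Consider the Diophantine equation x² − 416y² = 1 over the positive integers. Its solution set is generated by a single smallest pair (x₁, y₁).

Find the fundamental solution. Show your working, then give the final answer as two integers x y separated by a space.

d=416: √d = [20; 2,1,1,9,1,1,2,40] (ℓ=8, even), read p_7/q_7
a_0=20:  p_0=20·1+0=20,  q_0=20·0+1=1
a_1=2:  p_1=2·20+1=41,  q_1=2·1+0=2
…
a_4=9:  p_4=9·102+61=979,  q_4=9·5+3=48
a_5=1:  p_5=1·979+102=1081,  q_5=1·48+5=53
a_6=1:  p_6=1·1081+979=2060,  q_6=1·53+48=101
a_7=2:  p_7=2·2060+1081=5201,  q_7=2·101+53=255
→ (5201, 255).  Check: 5201²=27050401, 416·255²=27050400, difference 1.

5201 255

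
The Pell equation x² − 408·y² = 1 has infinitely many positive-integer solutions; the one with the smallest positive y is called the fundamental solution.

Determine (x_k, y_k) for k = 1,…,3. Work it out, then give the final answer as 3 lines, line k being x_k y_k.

101 5
20401 1010
4120901 204015

√408 → a₀=20, period (5,40); ℓ=2 even so k=1
k=0  a_k=20  p_k/q_k = 20/1
k=1  a_k=5  p_k/q_k = 101/5
(x₁, y₁) = (101, 5);  101² − 408·5² = 1 ✓
(x_2, y_2) = (101·101 + 408·5·5, 101·5 + 5·101) = (20401, 1010)
(x_3, y_3) = (101·20401 + 408·5·1010, 101·1010 + 5·20401) = (4120901, 204015)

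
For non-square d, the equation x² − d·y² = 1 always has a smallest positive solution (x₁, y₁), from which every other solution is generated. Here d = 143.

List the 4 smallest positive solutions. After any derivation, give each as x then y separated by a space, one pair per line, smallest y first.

√143 → a₀=11, period (1,22); ℓ=2 even so k=1
i=0: a=11 ⇒ p=11, q=1
i=1: a=1 ⇒ p=12, q=1
→ (12, 1).  Check: 12²=144, 143·1²=143, difference 1.
(12+1√143)^2 = 287 + 24√143
(12+1√143)^3 = 6876 + 575√143
(12+1√143)^4 = 164737 + 13776√143

12 1
287 24
6876 575
164737 13776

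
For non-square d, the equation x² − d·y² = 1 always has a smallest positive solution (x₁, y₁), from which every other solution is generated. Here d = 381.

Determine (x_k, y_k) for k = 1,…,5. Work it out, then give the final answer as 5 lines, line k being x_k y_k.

√381 = [19; 1,1,12,1,1,38, …], period ℓ=6 (even) → k=5
a_0=19:  p_0=19·1+0=19,  q_0=19·0+1=1
…
a_4=1:  p_4=1·488+39=527,  q_4=1·25+2=27
a_5=1:  p_5=1·527+488=1015,  q_5=1·27+25=52
fundamental: x₁=1015, y₁=52  (since 1030225 − 381·2704 = 1)
n=2: (1015,52)∘(1015,52) = (1015·1015+381·52·52, 1015·52+52·1015) = (2060449,105560)
n=3: (2060449,105560)∘(1015,52) = (1015·2060449+381·52·105560, 1015·105560+52·2060449) = (4182710455,214286748)
n=4: (4182710455,214286748)∘(1015,52) = (1015·4182710455+381·52·214286748, 1015·214286748+52·4182710455) = (8490900163201,435001992880)
n=5: (8490900163201,435001992880)∘(1015,52) = (1015·8490900163201+381·52·435001992880, 1015·435001992880+52·8490900163201) = (17236523148587575,883053831259652)

1015 52
2060449 105560
4182710455 214286748
8490900163201 435001992880
17236523148587575 883053831259652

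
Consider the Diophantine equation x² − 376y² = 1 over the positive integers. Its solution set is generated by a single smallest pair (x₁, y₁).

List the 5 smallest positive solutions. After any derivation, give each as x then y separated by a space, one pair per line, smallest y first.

[19; 2,1,1,3,1,…,1,2,38] for √376; ℓ=16 ⇒ convergent index 15
a_0=19:  p_0=19·1+0=19,  q_0=19·0+1=1
…
a_2=1:  p_2=1·39+19=58,  q_2=1·2+1=3
…
a_5=1:  p_5=1·349+97=446,  q_5=1·18+5=23
a_6=2:  p_6=2·446+349=1241,  q_6=2·23+18=64
a_7=2:  p_7=2·1241+446=2928,  q_7=2·64+23=151
a_8=4:  p_8=4·2928+1241=12953,  q_8=4·151+64=668
…
a_11=1:  p_11=1·70621+28834=99455,  q_11=1·3642+1487=5129
a_12=3:  p_12=3·99455+70621=368986,  q_12=3·5129+3642=19029
a_13=1:  p_13=1·368986+99455=468441,  q_13=1·19029+5129=24158
a_14=1:  p_14=1·468441+368986=837427,  q_14=1·24158+19029=43187
a_15=2:  p_15=2·837427+468441=2143295,  q_15=2·43187+24158=110532
fundamental: x₁=2143295, y₁=110532  (since 4593713457025 − 376·12217323024 = 1)
(2143295+110532√376)^2 = 9187426914049 + 473805365880√376
(2143295+110532√376)^3 = 39382732335491159615 + 2031009343327438668√376
(2143295+110532√376)^4 = 168817626601983862467148801 + 8706104341013491514496240√376
(2143295+110532√376)^5 = 723651950015758622280719887718975 + 37319499807142991581781109982932√376

2143295 110532
9187426914049 473805365880
39382732335491159615 2031009343327438668
168817626601983862467148801 8706104341013491514496240
723651950015758622280719887718975 37319499807142991581781109982932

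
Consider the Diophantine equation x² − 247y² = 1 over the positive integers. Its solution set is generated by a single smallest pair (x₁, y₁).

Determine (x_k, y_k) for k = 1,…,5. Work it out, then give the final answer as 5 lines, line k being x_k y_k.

√247 → a₀=15, period (1,2,1,1,9,1,9,1,1,2,1,30); ℓ=12 even so k=11
k=0  a_k=15  p_k/q_k = 15/1
k=1  a_k=1  p_k/q_k = 16/1
…
k=5  a_k=9  p_k/q_k = 1053/67
…
k=9  a_k=1  p_k/q_k = 24203/1540
k=10  a_k=2  p_k/q_k = 61089/3887
k=11  a_k=1  p_k/q_k = 85292/5427
(x₁, y₁) = (85292, 5427);  85292² − 247·5427² = 1 ✓
(x_2, y_2) = (85292·85292 + 247·5427·5427, 85292·5427 + 5427·85292) = (14549450527, 925759368)
(x_3, y_3) = (85292·14549450527 + 247·5427·925759368, 85292·925759368 + 5427·14549450527) = (2481903468612476, 157919736025485)
(x_4, y_4) = (85292·2481903468612476 + 247·5427·157919736025485, 85292·157919736025485 + 5427·2481903468612476) = (423373021275241155457, 26938580249245573872)
(x_5, y_5) = (85292·423373021275241155457 + 247·5427·26938580249245573872, 85292·26938580249245573872 + 5427·423373021275241155457) = (72220663458733833793864412, 4595290773079387237355763)

85292 5427
14549450527 925759368
2481903468612476 157919736025485
423373021275241155457 26938580249245573872
72220663458733833793864412 4595290773079387237355763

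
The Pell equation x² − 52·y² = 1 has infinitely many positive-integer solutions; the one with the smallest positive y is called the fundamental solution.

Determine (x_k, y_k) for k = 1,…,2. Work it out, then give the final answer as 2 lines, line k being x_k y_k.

[7; 4,1,2,1,4,14] for √52; ℓ=6 ⇒ convergent index 5
a_0=7:  p_0=7·1+0=7,  q_0=7·0+1=1
a_1=4:  p_1=4·7+1=29,  q_1=4·1+0=4
a_2=1:  p_2=1·29+7=36,  q_2=1·4+1=5
…
a_4=1:  p_4=1·101+36=137,  q_4=1·14+5=19
a_5=4:  p_5=4·137+101=649,  q_5=4·19+14=90
fundamental: x₁=649, y₁=90  (since 421201 − 52·8100 = 1)
k=2:  x_2 = 649·649+52·90·90 = 842401,  y_2 = 649·90+90·649 = 116820

649 90
842401 116820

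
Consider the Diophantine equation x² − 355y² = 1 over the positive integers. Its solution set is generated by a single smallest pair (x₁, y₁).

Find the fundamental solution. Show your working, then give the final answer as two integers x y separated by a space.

d=355: √d = [18; 1,5,3,3,1,6,1,3,3,5,1,36] (ℓ=12, even), read p_11/q_11
step 0: (18, 1)  from 18·(1,0) + (0,1)
step 1: (19, 1)  from 1·(18,1) + (1,0)
…
step 3: (358, 19)  from 3·(113,6) + (19,1)
step 4: (1187, 63)  from 3·(358,19) + (113,6)
step 5: (1545, 82)  from 1·(1187,63) + (358,19)
…
step 9: (151391, 8035)  from 3·(46463,2466) + (12002,637)
step 10: (803418, 42641)  from 5·(151391,8035) + (46463,2466)
step 11: (954809, 50676)  from 1·(803418,42641) + (151391,8035)
→ (954809, 50676).  Check: 954809²=911660226481, 355·50676²=911660226480, difference 1.

954809 50676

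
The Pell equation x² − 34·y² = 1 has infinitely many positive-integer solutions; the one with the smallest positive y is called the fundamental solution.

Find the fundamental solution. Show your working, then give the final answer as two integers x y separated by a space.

d=34: √d = [5; 1,4,1,10] (ℓ=4, even), read p_3/q_3
a_0=5:  p_0=5·1+0=5,  q_0=5·0+1=1
…
a_2=4:  p_2=4·6+5=29,  q_2=4·1+1=5
a_3=1:  p_3=1·29+6=35,  q_3=1·5+1=6
fundamental: x₁=35, y₁=6  (since 1225 − 34·36 = 1)

35 6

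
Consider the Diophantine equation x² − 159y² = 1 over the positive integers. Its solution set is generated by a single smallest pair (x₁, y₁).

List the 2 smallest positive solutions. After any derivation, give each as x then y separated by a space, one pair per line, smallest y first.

√159 → a₀=12, period (1,1,1,1,3,1,1,1,1,24); ℓ=10 even so k=9
step 0: (12, 1)  from 12·(1,0) + (0,1)
…
step 3: (38, 3)  from 1·(25,2) + (13,1)
step 4: (63, 5)  from 1·(38,3) + (25,2)
…
step 6: (290, 23)  from 1·(227,18) + (63,5)
…
step 8: (807, 64)  from 1·(517,41) + (290,23)
step 9: (1324, 105)  from 1·(807,64) + (517,41)
→ (1324, 105).  Check: 1324²=1752976, 159·105²=1752975, difference 1.
(x_2, y_2) = (1324·1324 + 159·105·105, 1324·105 + 105·1324) = (3505951, 278040)

1324 105
3505951 278040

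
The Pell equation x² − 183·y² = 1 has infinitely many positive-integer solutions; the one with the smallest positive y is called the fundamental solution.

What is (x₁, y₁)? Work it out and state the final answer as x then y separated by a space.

√183 → a₀=13, period (1,1,8,1,1,26); ℓ=6 even so k=5
step 0: (13, 1)  from 13·(1,0) + (0,1)
…
step 2: (27, 2)  from 1·(14,1) + (13,1)
step 3: (230, 17)  from 8·(27,2) + (14,1)
step 4: (257, 19)  from 1·(230,17) + (27,2)
step 5: (487, 36)  from 1·(257,19) + (230,17)
→ (487, 36).  Check: 487²=237169, 183·36²=237168, difference 1.

487 36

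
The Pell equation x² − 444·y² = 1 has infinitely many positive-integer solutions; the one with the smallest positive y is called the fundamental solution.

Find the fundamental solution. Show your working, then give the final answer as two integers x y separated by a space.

295 14

√444 → a₀=21, period (14,42); ℓ=2 even so k=1
a_0=21:  p_0=21·1+0=21,  q_0=21·0+1=1
a_1=14:  p_1=14·21+1=295,  q_1=14·1+0=14
→ (295, 14).  Check: 295²=87025, 444·14²=87024, difference 1.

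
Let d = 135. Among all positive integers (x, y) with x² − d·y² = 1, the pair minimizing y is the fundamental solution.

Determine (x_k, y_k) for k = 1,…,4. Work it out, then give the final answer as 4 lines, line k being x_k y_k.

d=135: √d = [11; 1,1,1,1,1,1,1,22] (ℓ=8, even), read p_7/q_7
i=0: a=11 ⇒ p=11, q=1
…
i=6: a=1 ⇒ p=151, q=13
i=7: a=1 ⇒ p=244, q=21
→ (244, 21).  Check: 244²=59536, 135·21²=59535, difference 1.
(x_2, y_2) = (244·244 + 135·21·21, 244·21 + 21·244) = (119071, 10248)
(x_3, y_3) = (244·119071 + 135·21·10248, 244·10248 + 21·119071) = (58106404, 5001003)
(x_4, y_4) = (244·58106404 + 135·21·5001003, 244·5001003 + 21·58106404) = (28355806081, 2440479216)

244 21
119071 10248
58106404 5001003
28355806081 2440479216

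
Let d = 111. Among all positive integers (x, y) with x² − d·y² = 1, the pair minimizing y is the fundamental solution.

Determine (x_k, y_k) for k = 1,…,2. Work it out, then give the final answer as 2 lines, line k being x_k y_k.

[10; 1,1,6,1,1,20] for √111; ℓ=6 ⇒ convergent index 5
i=0: a=10 ⇒ p=10, q=1
i=1: a=1 ⇒ p=11, q=1
i=2: a=1 ⇒ p=21, q=2
i=3: a=6 ⇒ p=137, q=13
i=4: a=1 ⇒ p=158, q=15
i=5: a=1 ⇒ p=295, q=28
fundamental: x₁=295, y₁=28  (since 87025 − 111·784 = 1)
(295+28√111)^2 = 174049 + 16520√111

295 28
174049 16520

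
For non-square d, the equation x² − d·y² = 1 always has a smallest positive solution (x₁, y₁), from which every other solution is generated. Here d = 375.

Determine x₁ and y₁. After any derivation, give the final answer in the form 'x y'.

15124 781

d=375: √d = [19; 2,1,2,1,5,1,2,1,2,38] (ℓ=10, even), read p_9/q_9
step 0: (19, 1)  from 19·(1,0) + (0,1)
…
step 2: (58, 3)  from 1·(39,2) + (19,1)
…
step 5: (1220, 63)  from 5·(213,11) + (155,8)
…
step 8: (5519, 285)  from 1·(4086,211) + (1433,74)
step 9: (15124, 781)  from 2·(5519,285) + (4086,211)
(x₁, y₁) = (15124, 781);  15124² − 375·781² = 1 ✓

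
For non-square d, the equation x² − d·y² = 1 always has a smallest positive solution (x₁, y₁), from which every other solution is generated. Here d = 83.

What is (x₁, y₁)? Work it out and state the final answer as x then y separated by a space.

√83 = [9; 9,18, …], period ℓ=2 (even) → k=1
k=0  a_k=9  p_k/q_k = 9/1
k=1  a_k=9  p_k/q_k = 82/9
(x₁, y₁) = (82, 9);  82² − 83·9² = 1 ✓

82 9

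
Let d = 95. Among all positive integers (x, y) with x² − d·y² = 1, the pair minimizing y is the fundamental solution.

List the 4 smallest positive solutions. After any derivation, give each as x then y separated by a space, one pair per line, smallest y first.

√95 = [9; 1,2,1,18, …], period ℓ=4 (even) → k=3
a_0=9:  p_0=9·1+0=9,  q_0=9·0+1=1
a_1=1:  p_1=1·9+1=10,  q_1=1·1+0=1
a_2=2:  p_2=2·10+9=29,  q_2=2·1+1=3
a_3=1:  p_3=1·29+10=39,  q_3=1·3+1=4
(x₁, y₁) = (39, 4);  39² − 95·4² = 1 ✓
k=2:  x_2 = 39·39+95·4·4 = 3041,  y_2 = 39·4+4·39 = 312
k=3:  x_3 = 39·3041+95·4·312 = 237159,  y_3 = 39·312+4·3041 = 24332
k=4:  x_4 = 39·237159+95·4·24332 = 18495361,  y_4 = 39·24332+4·237159 = 1897584

39 4
3041 312
237159 24332
18495361 1897584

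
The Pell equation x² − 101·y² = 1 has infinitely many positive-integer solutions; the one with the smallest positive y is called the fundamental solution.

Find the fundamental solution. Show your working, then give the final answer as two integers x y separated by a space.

201 20

√101 = [10; 20, …], period ℓ=1 (odd) → k=1
step 0: (10, 1)  from 10·(1,0) + (0,1)
step 1: (201, 20)  from 20·(10,1) + (1,0)
fundamental: x₁=201, y₁=20  (since 40401 − 101·400 = 1)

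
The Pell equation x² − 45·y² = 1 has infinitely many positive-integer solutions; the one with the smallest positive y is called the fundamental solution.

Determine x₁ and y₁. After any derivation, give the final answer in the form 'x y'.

161 24

√45 = [6; 1,2,2,2,1,12, …], period ℓ=6 (even) → k=5
i=0: a=6 ⇒ p=6, q=1
i=1: a=1 ⇒ p=7, q=1
…
i=3: a=2 ⇒ p=47, q=7
i=4: a=2 ⇒ p=114, q=17
i=5: a=1 ⇒ p=161, q=24
→ (161, 24).  Check: 161²=25921, 45·24²=25920, difference 1.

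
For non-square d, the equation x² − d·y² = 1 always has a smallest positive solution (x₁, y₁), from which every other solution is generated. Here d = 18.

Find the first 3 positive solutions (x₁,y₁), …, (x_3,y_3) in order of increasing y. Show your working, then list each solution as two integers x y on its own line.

√18 → a₀=4, period (4,8); ℓ=2 even so k=1
a_0=4:  p_0=4·1+0=4,  q_0=4·0+1=1
a_1=4:  p_1=4·4+1=17,  q_1=4·1+0=4
(x₁, y₁) = (17, 4);  17² − 18·4² = 1 ✓
n=2: (17,4)∘(17,4) = (17·17+18·4·4, 17·4+4·17) = (577,136)
n=3: (577,136)∘(17,4) = (17·577+18·4·136, 17·136+4·577) = (19601,4620)

17 4
577 136
19601 4620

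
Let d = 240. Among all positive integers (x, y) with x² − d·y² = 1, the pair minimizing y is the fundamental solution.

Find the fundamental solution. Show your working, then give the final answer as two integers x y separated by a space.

31 2

[15; 2,30] for √240; ℓ=2 ⇒ convergent index 1
a_0=15:  p_0=15·1+0=15,  q_0=15·0+1=1
a_1=2:  p_1=2·15+1=31,  q_1=2·1+0=2
→ (31, 2).  Check: 31²=961, 240·2²=960, difference 1.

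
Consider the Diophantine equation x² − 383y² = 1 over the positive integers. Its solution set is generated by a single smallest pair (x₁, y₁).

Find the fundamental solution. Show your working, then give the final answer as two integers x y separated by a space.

[19; 1,1,3,19,3,1,1,38] for √383; ℓ=8 ⇒ convergent index 7
step 0: (19, 1)  from 19·(1,0) + (0,1)
…
step 6: (10705, 547)  from 1·(8063,412) + (2642,135)
step 7: (18768, 959)  from 1·(10705,547) + (8063,412)
(x₁, y₁) = (18768, 959);  18768² − 383·959² = 1 ✓

18768 959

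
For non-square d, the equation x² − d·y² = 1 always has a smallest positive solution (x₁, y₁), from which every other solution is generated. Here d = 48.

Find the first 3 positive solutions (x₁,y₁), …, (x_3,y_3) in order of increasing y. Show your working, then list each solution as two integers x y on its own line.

√48 → a₀=6, period (1,12); ℓ=2 even so k=1
step 0: (6, 1)  from 6·(1,0) + (0,1)
step 1: (7, 1)  from 1·(6,1) + (1,0)
→ (7, 1).  Check: 7²=49, 48·1²=48, difference 1.
k=2:  x_2 = 7·7+48·1·1 = 97,  y_2 = 7·1+1·7 = 14
k=3:  x_3 = 7·97+48·1·14 = 1351,  y_3 = 7·14+1·97 = 195

7 1
97 14
1351 195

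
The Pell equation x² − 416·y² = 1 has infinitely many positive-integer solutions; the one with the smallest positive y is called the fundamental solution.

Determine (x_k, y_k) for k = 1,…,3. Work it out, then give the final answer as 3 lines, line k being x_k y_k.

5201 255
54100801 2652510
562756526801 27591408765

√416 = [20; 2,1,1,9,1,1,2,40, …], period ℓ=8 (even) → k=7
a_0=20:  p_0=20·1+0=20,  q_0=20·0+1=1
…
a_2=1:  p_2=1·41+20=61,  q_2=1·2+1=3
…
a_6=1:  p_6=1·1081+979=2060,  q_6=1·53+48=101
a_7=2:  p_7=2·2060+1081=5201,  q_7=2·101+53=255
(x₁, y₁) = (5201, 255);  5201² − 416·255² = 1 ✓
n=2: (5201,255)∘(5201,255) = (5201·5201+416·255·255, 5201·255+255·5201) = (54100801,2652510)
n=3: (54100801,2652510)∘(5201,255) = (5201·54100801+416·255·2652510, 5201·2652510+255·54100801) = (562756526801,27591408765)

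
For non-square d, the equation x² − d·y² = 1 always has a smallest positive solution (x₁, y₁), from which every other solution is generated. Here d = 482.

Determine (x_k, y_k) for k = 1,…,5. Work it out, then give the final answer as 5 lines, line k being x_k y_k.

483 22
466577 21252
450712899 20529410
435388193857 19831388808
420584544552963 19157101059118

d=482: √d = [21; 1,20,1,42] (ℓ=4, even), read p_3/q_3
a_0=21:  p_0=21·1+0=21,  q_0=21·0+1=1
a_1=1:  p_1=1·21+1=22,  q_1=1·1+0=1
a_2=20:  p_2=20·22+21=461,  q_2=20·1+1=21
a_3=1:  p_3=1·461+22=483,  q_3=1·21+1=22
fundamental: x₁=483, y₁=22  (since 233289 − 482·484 = 1)
(483+22√482)^2 = 466577 + 21252√482
(483+22√482)^3 = 450712899 + 20529410√482
(483+22√482)^4 = 435388193857 + 19831388808√482
(483+22√482)^5 = 420584544552963 + 19157101059118√482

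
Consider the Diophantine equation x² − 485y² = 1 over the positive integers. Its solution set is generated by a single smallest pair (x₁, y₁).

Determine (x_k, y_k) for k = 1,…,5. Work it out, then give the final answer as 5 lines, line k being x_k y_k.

969 44
1877921 85272
3639409929 165257092
7053174564481 320268159024
13669048666554249 620679526931420

√485 → a₀=22, period (44); ℓ=1 odd so k=1
i=0: a=22 ⇒ p=22, q=1
i=1: a=44 ⇒ p=969, q=44
→ (969, 44).  Check: 969²=938961, 485·44²=938960, difference 1.
k=2:  x_2 = 969·969+485·44·44 = 1877921,  y_2 = 969·44+44·969 = 85272
k=3:  x_3 = 969·1877921+485·44·85272 = 3639409929,  y_3 = 969·85272+44·1877921 = 165257092
k=4:  x_4 = 969·3639409929+485·44·165257092 = 7053174564481,  y_4 = 969·165257092+44·3639409929 = 320268159024
k=5:  x_5 = 969·7053174564481+485·44·320268159024 = 13669048666554249,  y_5 = 969·320268159024+44·7053174564481 = 620679526931420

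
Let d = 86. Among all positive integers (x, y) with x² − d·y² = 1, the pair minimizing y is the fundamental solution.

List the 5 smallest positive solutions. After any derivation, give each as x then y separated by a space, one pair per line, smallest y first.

d=86: √d = [9; 3,1,1,1,8,1,1,1,3,18] (ℓ=10, even), read p_9/q_9
k=0  a_k=9  p_k/q_k = 9/1
…
k=3  a_k=1  p_k/q_k = 65/7
…
k=6  a_k=1  p_k/q_k = 983/106
…
k=8  a_k=1  p_k/q_k = 2847/307
k=9  a_k=3  p_k/q_k = 10405/1122
→ (10405, 1122).  Check: 10405²=108264025, 86·1122²=108264024, difference 1.
n=2: (10405,1122)∘(10405,1122) = (10405·10405+86·1122·1122, 10405·1122+1122·10405) = (216528049,23348820)
n=3: (216528049,23348820)∘(10405,1122) = (10405·216528049+86·1122·23348820, 10405·23348820+1122·216528049) = (4505948689285,485888943078)
n=4: (4505948689285,485888943078)∘(10405,1122) = (10405·4505948689285+86·1122·485888943078, 10405·485888943078+1122·4505948689285) = (93768792007492801,10111348882104360)
n=5: (93768792007492801,10111348882104360)∘(10405,1122) = (10405·93768792007492801+86·1122·10111348882104360, 10405·10111348882104360+1122·93768792007492801) = (1951328557169976499525,210417169750702788522)

10405 1122
216528049 23348820
4505948689285 485888943078
93768792007492801 10111348882104360
1951328557169976499525 210417169750702788522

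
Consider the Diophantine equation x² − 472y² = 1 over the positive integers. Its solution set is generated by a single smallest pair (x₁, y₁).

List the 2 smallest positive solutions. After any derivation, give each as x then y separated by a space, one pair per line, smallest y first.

√472 → a₀=21, period (1,2,1,1,1,…,2,1,42); ℓ=14 even so k=13
a_0=21:  p_0=21·1+0=21,  q_0=21·0+1=1
a_1=1:  p_1=1·21+1=22,  q_1=1·1+0=1
a_2=2:  p_2=2·22+21=65,  q_2=2·1+1=3
…
a_4=1:  p_4=1·87+65=152,  q_4=1·4+3=7
…
a_6=4:  p_6=4·239+152=1108,  q_6=4·11+7=51
a_7=5:  p_7=5·1108+239=5779,  q_7=5·51+11=266
…
a_12=2:  p_12=2·84230+54227=222687,  q_12=2·3877+2496=10250
a_13=1:  p_13=1·222687+84230=306917,  q_13=1·10250+3877=14127
→ (306917, 14127).  Check: 306917²=94198044889, 472·14127²=94198044888, difference 1.
(x_2, y_2) = (306917·306917 + 472·14127·14127, 306917·14127 + 14127·306917) = (188396089777, 8671632918)

306917 14127
188396089777 8671632918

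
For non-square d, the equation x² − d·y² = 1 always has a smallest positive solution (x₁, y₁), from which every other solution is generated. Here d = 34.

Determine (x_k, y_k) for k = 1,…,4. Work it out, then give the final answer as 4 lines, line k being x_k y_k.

35 6
2449 420
171395 29394
11995201 2057160

d=34: √d = [5; 1,4,1,10] (ℓ=4, even), read p_3/q_3
i=0: a=5 ⇒ p=5, q=1
…
i=2: a=4 ⇒ p=29, q=5
i=3: a=1 ⇒ p=35, q=6
→ (35, 6).  Check: 35²=1225, 34·6²=1224, difference 1.
(35+6√34)^2 = 2449 + 420√34
(35+6√34)^3 = 171395 + 29394√34
(35+6√34)^4 = 11995201 + 2057160√34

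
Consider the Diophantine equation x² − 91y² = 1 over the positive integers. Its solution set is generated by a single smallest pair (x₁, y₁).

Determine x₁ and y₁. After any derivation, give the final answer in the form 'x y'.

√91 = [9; 1,1,5,1,5,1,1,18, …], period ℓ=8 (even) → k=7
k=0  a_k=9  p_k/q_k = 9/1
…
k=2  a_k=1  p_k/q_k = 19/2
…
k=4  a_k=1  p_k/q_k = 124/13
…
k=6  a_k=1  p_k/q_k = 849/89
k=7  a_k=1  p_k/q_k = 1574/165
fundamental: x₁=1574, y₁=165  (since 2477476 − 91·27225 = 1)

1574 165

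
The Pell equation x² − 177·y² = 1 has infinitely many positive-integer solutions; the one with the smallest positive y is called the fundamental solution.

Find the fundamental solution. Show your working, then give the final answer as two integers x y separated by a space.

[13; 3,3,2,8,2,3,3,26] for √177; ℓ=8 ⇒ convergent index 7
step 0: (13, 1)  from 13·(1,0) + (0,1)
…
step 2: (133, 10)  from 3·(40,3) + (13,1)
step 3: (306, 23)  from 2·(133,10) + (40,3)
…
step 5: (5468, 411)  from 2·(2581,194) + (306,23)
step 6: (18985, 1427)  from 3·(5468,411) + (2581,194)
step 7: (62423, 4692)  from 3·(18985,1427) + (5468,411)
fundamental: x₁=62423, y₁=4692  (since 3896630929 − 177·22014864 = 1)

62423 4692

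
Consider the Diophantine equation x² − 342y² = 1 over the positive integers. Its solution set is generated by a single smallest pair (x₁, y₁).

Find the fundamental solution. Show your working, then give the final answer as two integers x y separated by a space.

37 2

[18; 2,36] for √342; ℓ=2 ⇒ convergent index 1
i=0: a=18 ⇒ p=18, q=1
i=1: a=2 ⇒ p=37, q=2
(x₁, y₁) = (37, 2);  37² − 342·2² = 1 ✓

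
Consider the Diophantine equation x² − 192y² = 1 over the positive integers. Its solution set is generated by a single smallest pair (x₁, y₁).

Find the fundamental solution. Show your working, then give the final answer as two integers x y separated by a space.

97 7

[13; 1,5,1,26] for √192; ℓ=4 ⇒ convergent index 3
i=0: a=13 ⇒ p=13, q=1
i=1: a=1 ⇒ p=14, q=1
i=2: a=5 ⇒ p=83, q=6
i=3: a=1 ⇒ p=97, q=7
(x₁, y₁) = (97, 7);  97² − 192·7² = 1 ✓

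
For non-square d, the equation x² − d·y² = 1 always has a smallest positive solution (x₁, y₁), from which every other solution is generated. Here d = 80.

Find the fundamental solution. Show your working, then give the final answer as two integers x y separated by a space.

9 1

√80 = [8; 1,16, …], period ℓ=2 (even) → k=1
i=0: a=8 ⇒ p=8, q=1
i=1: a=1 ⇒ p=9, q=1
fundamental: x₁=9, y₁=1  (since 81 − 80·1 = 1)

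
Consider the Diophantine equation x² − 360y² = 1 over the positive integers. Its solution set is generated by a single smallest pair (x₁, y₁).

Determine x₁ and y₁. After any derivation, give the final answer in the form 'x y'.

19 1

[18; 1,36] for √360; ℓ=2 ⇒ convergent index 1
k=0  a_k=18  p_k/q_k = 18/1
k=1  a_k=1  p_k/q_k = 19/1
→ (19, 1).  Check: 19²=361, 360·1²=360, difference 1.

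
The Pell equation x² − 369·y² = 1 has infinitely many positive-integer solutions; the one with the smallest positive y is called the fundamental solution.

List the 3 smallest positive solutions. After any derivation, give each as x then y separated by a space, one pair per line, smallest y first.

8396801 437120
141012534067201 7340819306240
2368108374136006451201 123278797782910239360

√369 → a₀=19, period (4,1,3,2,7,4,7,2,3,1,4,38); ℓ=12 even so k=11
i=0: a=19 ⇒ p=19, q=1
…
i=2: a=1 ⇒ p=96, q=5
…
i=6: a=4 ⇒ p=25414, q=1323
…
i=10: a=1 ⇒ p=1758061, q=91521
i=11: a=4 ⇒ p=8396801, q=437120
→ (8396801, 437120).  Check: 8396801²=70506267033601, 369·437120²=70506267033600, difference 1.
n=2: (8396801,437120)∘(8396801,437120) = (8396801·8396801+369·437120·437120, 8396801·437120+437120·8396801) = (141012534067201,7340819306240)
n=3: (141012534067201,7340819306240)∘(8396801,437120) = (8396801·141012534067201+369·437120·7340819306240, 8396801·7340819306240+437120·141012534067201) = (2368108374136006451201,123278797782910239360)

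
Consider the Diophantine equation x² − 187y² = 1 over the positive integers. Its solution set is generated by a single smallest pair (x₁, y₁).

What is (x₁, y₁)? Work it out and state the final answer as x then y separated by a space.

1682 123

√187 = [13; 1,2,13,2,1,26, …], period ℓ=6 (even) → k=5
i=0: a=13 ⇒ p=13, q=1
i=1: a=1 ⇒ p=14, q=1
i=2: a=2 ⇒ p=41, q=3
…
i=4: a=2 ⇒ p=1135, q=83
i=5: a=1 ⇒ p=1682, q=123
fundamental: x₁=1682, y₁=123  (since 2829124 − 187·15129 = 1)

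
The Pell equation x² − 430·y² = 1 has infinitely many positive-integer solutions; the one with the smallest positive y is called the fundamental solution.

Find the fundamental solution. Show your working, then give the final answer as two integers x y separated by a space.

2862251 138030

√430 = [20; 1,2,1,3,1,…,2,1,40, …], period ℓ=14 (even) → k=13
i=0: a=20 ⇒ p=20, q=1
i=1: a=1 ⇒ p=21, q=1
i=2: a=2 ⇒ p=62, q=3
i=3: a=1 ⇒ p=83, q=4
…
i=5: a=1 ⇒ p=394, q=19
…
i=7: a=8 ⇒ p=21794, q=1051
i=8: a=6 ⇒ p=133439, q=6435
i=9: a=1 ⇒ p=155233, q=7486
…
i=11: a=1 ⇒ p=754371, q=36379
i=12: a=2 ⇒ p=2107880, q=101651
i=13: a=1 ⇒ p=2862251, q=138030
(x₁, y₁) = (2862251, 138030);  2862251² − 430·138030² = 1 ✓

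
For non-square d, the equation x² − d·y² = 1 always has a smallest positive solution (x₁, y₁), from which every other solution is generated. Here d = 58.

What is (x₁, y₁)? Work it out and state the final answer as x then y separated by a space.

19603 2574

√58 = [7; 1,1,1,1,1,1,14, …], period ℓ=7 (odd) → k=13
i=0: a=7 ⇒ p=7, q=1
…
i=5: a=1 ⇒ p=61, q=8
i=6: a=1 ⇒ p=99, q=13
…
i=8: a=1 ⇒ p=1546, q=203
…
i=11: a=1 ⇒ p=7532, q=989
i=12: a=1 ⇒ p=12071, q=1585
i=13: a=1 ⇒ p=19603, q=2574
fundamental: x₁=19603, y₁=2574  (since 384277609 − 58·6625476 = 1)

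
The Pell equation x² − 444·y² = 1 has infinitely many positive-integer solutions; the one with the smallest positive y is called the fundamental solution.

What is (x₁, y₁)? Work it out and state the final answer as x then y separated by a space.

d=444: √d = [21; 14,42] (ℓ=2, even), read p_1/q_1
i=0: a=21 ⇒ p=21, q=1
i=1: a=14 ⇒ p=295, q=14
→ (295, 14).  Check: 295²=87025, 444·14²=87024, difference 1.

295 14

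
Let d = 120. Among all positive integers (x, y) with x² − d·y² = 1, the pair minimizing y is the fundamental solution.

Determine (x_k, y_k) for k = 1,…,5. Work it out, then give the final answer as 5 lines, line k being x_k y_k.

d=120: √d = [10; 1,20] (ℓ=2, even), read p_1/q_1
k=0  a_k=10  p_k/q_k = 10/1
k=1  a_k=1  p_k/q_k = 11/1
(x₁, y₁) = (11, 1);  11² − 120·1² = 1 ✓
(11+1√120)^2 = 241 + 22√120
(11+1√120)^3 = 5291 + 483√120
(11+1√120)^4 = 116161 + 10604√120
(11+1√120)^5 = 2550251 + 232805√120

11 1
241 22
5291 483
116161 10604
2550251 232805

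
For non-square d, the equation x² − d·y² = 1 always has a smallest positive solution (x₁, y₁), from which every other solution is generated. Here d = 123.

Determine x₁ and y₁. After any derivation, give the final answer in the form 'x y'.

√123 → a₀=11, period (11,22); ℓ=2 even so k=1
k=0  a_k=11  p_k/q_k = 11/1
k=1  a_k=11  p_k/q_k = 122/11
(x₁, y₁) = (122, 11);  122² − 123·11² = 1 ✓

122 11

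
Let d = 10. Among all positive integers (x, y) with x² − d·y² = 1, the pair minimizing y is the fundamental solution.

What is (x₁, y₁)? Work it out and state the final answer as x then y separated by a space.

√10 → a₀=3, period (6); ℓ=1 odd so k=1
i=0: a=3 ⇒ p=3, q=1
i=1: a=6 ⇒ p=19, q=6
→ (19, 6).  Check: 19²=361, 10·6²=360, difference 1.

19 6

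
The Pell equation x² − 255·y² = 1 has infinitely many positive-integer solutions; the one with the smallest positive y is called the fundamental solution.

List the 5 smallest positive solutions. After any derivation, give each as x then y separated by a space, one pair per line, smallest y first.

16 1
511 32
16336 1023
522241 32704
16695376 1045505

d=255: √d = [15; 1,30] (ℓ=2, even), read p_1/q_1
i=0: a=15 ⇒ p=15, q=1
i=1: a=1 ⇒ p=16, q=1
(x₁, y₁) = (16, 1);  16² − 255·1² = 1 ✓
k=2:  x_2 = 16·16+255·1·1 = 511,  y_2 = 16·1+1·16 = 32
k=3:  x_3 = 16·511+255·1·32 = 16336,  y_3 = 16·32+1·511 = 1023
k=4:  x_4 = 16·16336+255·1·1023 = 522241,  y_4 = 16·1023+1·16336 = 32704
k=5:  x_5 = 16·522241+255·1·32704 = 16695376,  y_5 = 16·32704+1·522241 = 1045505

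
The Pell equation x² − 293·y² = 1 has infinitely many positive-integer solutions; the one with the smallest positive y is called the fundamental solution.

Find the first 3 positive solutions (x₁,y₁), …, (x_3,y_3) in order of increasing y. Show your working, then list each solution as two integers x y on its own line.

12320649 719780
303596783562401 17736313474440
7481018815602612315849 437045785745090703340

d=293: √d = [17; 8,1,1,8,34] (ℓ=5, odd), read p_9/q_9
a_0=17:  p_0=17·1+0=17,  q_0=17·0+1=1
…
a_2=1:  p_2=1·137+17=154,  q_2=1·8+1=9
a_3=1:  p_3=1·154+137=291,  q_3=1·9+8=17
a_4=8:  p_4=8·291+154=2482,  q_4=8·17+9=145
…
a_6=8:  p_6=8·84679+2482=679914,  q_6=8·4947+145=39721
…
a_8=1:  p_8=1·764593+679914=1444507,  q_8=1·44668+39721=84389
a_9=8:  p_9=8·1444507+764593=12320649,  q_9=8·84389+44668=719780
(x₁, y₁) = (12320649, 719780);  12320649² − 293·719780² = 1 ✓
n=2: (12320649,719780)∘(12320649,719780) = (12320649·12320649+293·719780·719780, 12320649·719780+719780·12320649) = (303596783562401,17736313474440)
n=3: (303596783562401,17736313474440)∘(12320649,719780) = (12320649·303596783562401+293·719780·17736313474440, 12320649·17736313474440+719780·303596783562401) = (7481018815602612315849,437045785745090703340)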